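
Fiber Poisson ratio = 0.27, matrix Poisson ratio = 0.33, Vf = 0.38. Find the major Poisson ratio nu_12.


nu_12 = nu_f*Vf + nu_m*(1-Vf) = 0.27*0.38 + 0.33*0.62 = 0.3072

0.3072


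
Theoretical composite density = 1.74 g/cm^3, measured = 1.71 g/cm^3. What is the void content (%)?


Void% = (rho_theo - rho_actual)/rho_theo * 100 = (1.74 - 1.71)/1.74 * 100 = 1.72%

1.72%


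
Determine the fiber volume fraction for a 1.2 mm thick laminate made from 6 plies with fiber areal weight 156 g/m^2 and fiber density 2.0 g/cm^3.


Vf = n * FAW / (rho_f * h * 1000) = 6 * 156 / (2.0 * 1.2 * 1000) = 0.39

0.39


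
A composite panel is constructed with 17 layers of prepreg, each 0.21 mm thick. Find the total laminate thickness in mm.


h = n * t_ply = 17 * 0.21 = 3.57 mm

3.57 mm


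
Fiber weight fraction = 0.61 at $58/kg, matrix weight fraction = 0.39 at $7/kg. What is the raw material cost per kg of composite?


Cost = cost_f*Wf + cost_m*Wm = 58*0.61 + 7*0.39 = $38.11/kg

$38.11/kg


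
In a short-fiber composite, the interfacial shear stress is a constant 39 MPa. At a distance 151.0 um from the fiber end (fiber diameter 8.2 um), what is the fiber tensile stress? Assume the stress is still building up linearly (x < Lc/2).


Force balance: sigma_f * (pi*d^2/4) = tau * (pi*d) * x  ->  sigma_f = 4 * tau * x / d
sigma_f = 4 * 39 * 151.0 / 8.2 = 2872.7 MPa

2872.7 MPa


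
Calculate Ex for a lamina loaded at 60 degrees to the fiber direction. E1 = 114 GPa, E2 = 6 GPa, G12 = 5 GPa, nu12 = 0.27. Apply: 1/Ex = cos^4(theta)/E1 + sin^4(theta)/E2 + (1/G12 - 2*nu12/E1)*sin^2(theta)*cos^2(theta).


cos^4(60) = 0.0625, sin^4(60) = 0.5625, sin^2(60)*cos^2(60) = 0.1875
1/G12 - 2*nu12/E1 = 1/5 - 2*0.27/114 = 0.195263 GPa^-1
1/Ex = 0.0625/114 + 0.5625/6 + 0.195263*0.1875 = 0.1309101 GPa^-1
Ex = 7.64 GPa

7.64 GPa


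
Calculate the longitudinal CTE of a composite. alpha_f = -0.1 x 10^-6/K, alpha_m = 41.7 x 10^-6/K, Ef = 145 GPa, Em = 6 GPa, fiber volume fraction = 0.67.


E1 = Ef*Vf + Em*(1-Vf) = 99.13
alpha_1 = (alpha_f*Ef*Vf + alpha_m*Em*(1-Vf))/E1 = 0.73 x 10^-6/K

0.73 x 10^-6/K


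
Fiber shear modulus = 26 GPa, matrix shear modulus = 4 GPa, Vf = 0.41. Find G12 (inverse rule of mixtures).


1/G12 = Vf/Gf + (1-Vf)/Gm = 0.41/26 + 0.59/4
G12 = 6.12 GPa

6.12 GPa


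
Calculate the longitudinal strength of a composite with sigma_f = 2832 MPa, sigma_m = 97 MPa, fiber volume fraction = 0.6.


sigma_1 = sigma_f*Vf + sigma_m*(1-Vf) = 2832*0.6 + 97*0.4 = 1738.0 MPa

1738.0 MPa


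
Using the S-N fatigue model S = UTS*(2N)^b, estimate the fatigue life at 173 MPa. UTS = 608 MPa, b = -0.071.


N = 0.5 * (S/UTS)^(1/b) = 0.5 * (173/608)^(1/-0.071) = 2.4384e+07 cycles

2.4384e+07 cycles


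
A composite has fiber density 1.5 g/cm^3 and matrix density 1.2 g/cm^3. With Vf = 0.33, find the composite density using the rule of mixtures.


rho_c = rho_f*Vf + rho_m*(1-Vf) = 1.5*0.33 + 1.2*0.67 = 1.299 g/cm^3

1.299 g/cm^3


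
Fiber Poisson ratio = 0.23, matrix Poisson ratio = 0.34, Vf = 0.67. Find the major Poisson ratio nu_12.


nu_12 = nu_f*Vf + nu_m*(1-Vf) = 0.23*0.67 + 0.34*0.33 = 0.2663

0.2663


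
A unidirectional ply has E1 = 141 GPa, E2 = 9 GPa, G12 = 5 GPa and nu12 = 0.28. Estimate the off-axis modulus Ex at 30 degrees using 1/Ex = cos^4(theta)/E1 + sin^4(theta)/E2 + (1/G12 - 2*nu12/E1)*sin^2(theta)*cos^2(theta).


cos^4(30) = 0.5625, sin^4(30) = 0.0625, sin^2(30)*cos^2(30) = 0.1875
1/G12 - 2*nu12/E1 = 1/5 - 2*0.28/141 = 0.196028 GPa^-1
1/Ex = 0.5625/141 + 0.0625/9 + 0.196028*0.1875 = 0.0476891 GPa^-1
Ex = 20.97 GPa

20.97 GPa


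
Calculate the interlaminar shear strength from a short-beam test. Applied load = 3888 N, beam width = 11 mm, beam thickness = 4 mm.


ILSS = 3F/(4bh) = 3*3888/(4*11*4) = 66.27 MPa

66.27 MPa


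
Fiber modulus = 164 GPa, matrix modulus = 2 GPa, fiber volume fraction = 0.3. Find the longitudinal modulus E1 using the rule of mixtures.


E1 = Ef*Vf + Em*(1-Vf) = 164*0.3 + 2*0.7 = 50.6 GPa

50.6 GPa


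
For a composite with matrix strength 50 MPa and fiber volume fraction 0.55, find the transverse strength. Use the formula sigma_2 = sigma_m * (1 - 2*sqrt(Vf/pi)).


factor = 1 - 2*sqrt(0.55/pi) = 0.1632
sigma_2 = 50 * 0.1632 = 8.16 MPa

8.16 MPa


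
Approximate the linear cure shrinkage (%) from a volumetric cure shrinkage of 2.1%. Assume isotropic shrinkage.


Linear shrinkage ≈ vol_shrink/3 = 2.1/3 = 0.7%

0.7%


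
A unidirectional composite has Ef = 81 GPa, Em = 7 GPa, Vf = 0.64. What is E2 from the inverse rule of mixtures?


1/E2 = Vf/Ef + (1-Vf)/Em = 0.64/81 + 0.36/7
E2 = 16.85 GPa

16.85 GPa


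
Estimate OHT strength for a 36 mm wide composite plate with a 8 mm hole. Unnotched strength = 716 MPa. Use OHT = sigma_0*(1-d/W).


OHT = sigma_0*(1-d/W) = 716*(1-8/36) = 556.9 MPa

556.9 MPa


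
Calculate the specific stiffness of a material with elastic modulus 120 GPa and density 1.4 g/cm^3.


Specific stiffness = E/rho = 120/1.4 = 85.7 GPa/(g/cm^3)

85.7 GPa/(g/cm^3)


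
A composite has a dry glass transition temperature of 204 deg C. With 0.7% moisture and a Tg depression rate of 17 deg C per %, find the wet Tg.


Tg_wet = Tg_dry - k*moisture = 204 - 17*0.7 = 192.1 deg C

192.1 deg C


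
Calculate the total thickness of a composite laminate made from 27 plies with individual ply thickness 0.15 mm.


h = n * t_ply = 27 * 0.15 = 4.05 mm

4.05 mm


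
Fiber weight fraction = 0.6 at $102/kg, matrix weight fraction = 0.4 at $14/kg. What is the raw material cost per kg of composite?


Cost = cost_f*Wf + cost_m*Wm = 102*0.6 + 14*0.4 = $66.8/kg

$66.8/kg


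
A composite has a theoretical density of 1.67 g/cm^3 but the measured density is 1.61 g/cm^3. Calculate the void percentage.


Void% = (rho_theo - rho_actual)/rho_theo * 100 = (1.67 - 1.61)/1.67 * 100 = 3.59%

3.59%


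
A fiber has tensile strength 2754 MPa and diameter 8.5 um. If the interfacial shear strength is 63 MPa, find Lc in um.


Lc = sigma_f * d / (2 * tau_i) = 2754 * 8.5 / (2 * 63) = 185.8 um

185.8 um


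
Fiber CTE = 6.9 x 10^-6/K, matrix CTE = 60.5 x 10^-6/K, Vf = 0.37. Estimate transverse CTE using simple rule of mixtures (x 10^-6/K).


alpha_2 = alpha_f*Vf + alpha_m*(1-Vf) = 6.9*0.37 + 60.5*0.63 = 40.7 x 10^-6/K

40.7 x 10^-6/K


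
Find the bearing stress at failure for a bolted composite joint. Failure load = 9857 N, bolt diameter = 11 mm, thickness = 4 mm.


sigma_br = F/(d*h) = 9857/(11*4) = 224.0 MPa

224.0 MPa


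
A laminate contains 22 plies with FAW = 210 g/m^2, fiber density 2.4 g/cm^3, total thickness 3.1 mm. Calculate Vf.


Vf = n * FAW / (rho_f * h * 1000) = 22 * 210 / (2.4 * 3.1 * 1000) = 0.621

0.621


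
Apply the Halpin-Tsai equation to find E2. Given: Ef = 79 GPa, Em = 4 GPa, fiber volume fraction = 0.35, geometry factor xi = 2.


eta = (Ef/Em - 1)/(Ef/Em + xi) = (19.75 - 1)/(19.75 + 2) = 0.8621
E2 = Em*(1+xi*eta*Vf)/(1-eta*Vf) = 9.19 GPa

9.19 GPa


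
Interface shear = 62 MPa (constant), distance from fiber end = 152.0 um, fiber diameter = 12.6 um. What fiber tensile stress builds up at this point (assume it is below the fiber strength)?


Force balance: sigma_f * (pi*d^2/4) = tau * (pi*d) * x  ->  sigma_f = 4 * tau * x / d
sigma_f = 4 * 62 * 152.0 / 12.6 = 2991.7 MPa

2991.7 MPa


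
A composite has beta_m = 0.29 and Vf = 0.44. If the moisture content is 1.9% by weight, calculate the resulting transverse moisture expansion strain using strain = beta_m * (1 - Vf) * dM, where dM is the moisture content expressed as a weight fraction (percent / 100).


dM = 1.9/100 = 0.019
strain = beta_m * (1-Vf) * dM = 0.29 * 0.56 * 0.019 = 0.0030856

0.0030856


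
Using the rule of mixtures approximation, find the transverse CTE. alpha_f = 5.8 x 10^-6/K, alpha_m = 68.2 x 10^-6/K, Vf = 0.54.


alpha_2 = alpha_f*Vf + alpha_m*(1-Vf) = 5.8*0.54 + 68.2*0.46 = 34.5 x 10^-6/K

34.5 x 10^-6/K


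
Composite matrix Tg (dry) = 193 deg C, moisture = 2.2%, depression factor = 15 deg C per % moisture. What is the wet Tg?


Tg_wet = Tg_dry - k*moisture = 193 - 15*2.2 = 160.0 deg C

160.0 deg C


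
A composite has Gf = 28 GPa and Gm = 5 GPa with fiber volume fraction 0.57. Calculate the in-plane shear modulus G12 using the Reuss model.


1/G12 = Vf/Gf + (1-Vf)/Gm = 0.57/28 + 0.43/5
G12 = 9.4 GPa

9.4 GPa


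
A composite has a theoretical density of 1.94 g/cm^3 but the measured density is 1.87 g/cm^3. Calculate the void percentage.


Void% = (rho_theo - rho_actual)/rho_theo * 100 = (1.94 - 1.87)/1.94 * 100 = 3.61%

3.61%


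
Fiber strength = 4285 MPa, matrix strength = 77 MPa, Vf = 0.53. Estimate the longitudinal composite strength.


sigma_1 = sigma_f*Vf + sigma_m*(1-Vf) = 4285*0.53 + 77*0.47 = 2307.2 MPa

2307.2 MPa


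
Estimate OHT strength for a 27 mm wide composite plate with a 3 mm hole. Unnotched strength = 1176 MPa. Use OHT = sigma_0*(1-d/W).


OHT = sigma_0*(1-d/W) = 1176*(1-3/27) = 1045.3 MPa

1045.3 MPa


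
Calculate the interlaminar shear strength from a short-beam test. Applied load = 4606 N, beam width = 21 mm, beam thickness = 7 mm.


ILSS = 3F/(4bh) = 3*4606/(4*21*7) = 23.5 MPa

23.5 MPa


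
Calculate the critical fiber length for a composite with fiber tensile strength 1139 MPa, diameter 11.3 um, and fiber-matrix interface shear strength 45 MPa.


Lc = sigma_f * d / (2 * tau_i) = 1139 * 11.3 / (2 * 45) = 143.0 um

143.0 um


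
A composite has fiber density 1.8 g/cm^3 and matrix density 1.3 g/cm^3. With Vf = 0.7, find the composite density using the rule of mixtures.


rho_c = rho_f*Vf + rho_m*(1-Vf) = 1.8*0.7 + 1.3*0.3 = 1.65 g/cm^3

1.65 g/cm^3


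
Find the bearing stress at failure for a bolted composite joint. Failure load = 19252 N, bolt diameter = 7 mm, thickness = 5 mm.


sigma_br = F/(d*h) = 19252/(7*5) = 550.1 MPa

550.1 MPa


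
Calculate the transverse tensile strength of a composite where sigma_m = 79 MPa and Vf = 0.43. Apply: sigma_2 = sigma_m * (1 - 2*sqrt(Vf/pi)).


factor = 1 - 2*sqrt(0.43/pi) = 0.2601
sigma_2 = 79 * 0.2601 = 20.55 MPa

20.55 MPa


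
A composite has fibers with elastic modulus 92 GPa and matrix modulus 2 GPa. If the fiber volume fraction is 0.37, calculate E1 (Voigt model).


E1 = Ef*Vf + Em*(1-Vf) = 92*0.37 + 2*0.63 = 35.3 GPa

35.3 GPa


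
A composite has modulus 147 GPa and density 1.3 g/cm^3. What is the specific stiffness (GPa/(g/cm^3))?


Specific stiffness = E/rho = 147/1.3 = 113.1 GPa/(g/cm^3)

113.1 GPa/(g/cm^3)


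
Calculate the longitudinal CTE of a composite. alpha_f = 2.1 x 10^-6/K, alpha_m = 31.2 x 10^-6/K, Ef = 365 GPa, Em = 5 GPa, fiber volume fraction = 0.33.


E1 = Ef*Vf + Em*(1-Vf) = 123.8
alpha_1 = (alpha_f*Ef*Vf + alpha_m*Em*(1-Vf))/E1 = 2.89 x 10^-6/K

2.89 x 10^-6/K


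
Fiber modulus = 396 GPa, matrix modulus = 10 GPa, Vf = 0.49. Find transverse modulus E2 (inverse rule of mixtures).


1/E2 = Vf/Ef + (1-Vf)/Em = 0.49/396 + 0.51/10
E2 = 19.14 GPa

19.14 GPa


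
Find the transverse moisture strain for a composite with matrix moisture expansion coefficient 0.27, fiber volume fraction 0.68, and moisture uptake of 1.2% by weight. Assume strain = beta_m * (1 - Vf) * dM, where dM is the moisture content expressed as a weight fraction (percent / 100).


dM = 1.2/100 = 0.012
strain = beta_m * (1-Vf) * dM = 0.27 * 0.32 * 0.012 = 0.0010368

0.0010368


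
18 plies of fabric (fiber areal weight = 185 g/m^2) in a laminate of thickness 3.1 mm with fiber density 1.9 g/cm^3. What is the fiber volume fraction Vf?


Vf = n * FAW / (rho_f * h * 1000) = 18 * 185 / (1.9 * 3.1 * 1000) = 0.5654

0.5654


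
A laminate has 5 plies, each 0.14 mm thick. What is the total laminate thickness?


h = n * t_ply = 5 * 0.14 = 0.7 mm

0.7 mm


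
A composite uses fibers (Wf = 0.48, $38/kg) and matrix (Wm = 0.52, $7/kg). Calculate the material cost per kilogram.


Cost = cost_f*Wf + cost_m*Wm = 38*0.48 + 7*0.52 = $21.88/kg

$21.88/kg


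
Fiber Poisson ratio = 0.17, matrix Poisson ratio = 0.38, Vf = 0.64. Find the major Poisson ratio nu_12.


nu_12 = nu_f*Vf + nu_m*(1-Vf) = 0.17*0.64 + 0.38*0.36 = 0.2456

0.2456


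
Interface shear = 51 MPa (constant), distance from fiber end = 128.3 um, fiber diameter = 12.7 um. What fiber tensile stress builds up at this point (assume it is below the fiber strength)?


Force balance: sigma_f * (pi*d^2/4) = tau * (pi*d) * x  ->  sigma_f = 4 * tau * x / d
sigma_f = 4 * 51 * 128.3 / 12.7 = 2060.9 MPa

2060.9 MPa


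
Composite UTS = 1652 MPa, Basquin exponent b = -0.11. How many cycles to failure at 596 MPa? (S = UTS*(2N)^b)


N = 0.5 * (S/UTS)^(1/b) = 0.5 * (596/1652)^(1/-0.11) = 5297.7969 cycles

5297.7969 cycles


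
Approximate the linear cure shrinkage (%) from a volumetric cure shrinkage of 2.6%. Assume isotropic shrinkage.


Linear shrinkage ≈ vol_shrink/3 = 2.6/3 = 0.867%

0.867%


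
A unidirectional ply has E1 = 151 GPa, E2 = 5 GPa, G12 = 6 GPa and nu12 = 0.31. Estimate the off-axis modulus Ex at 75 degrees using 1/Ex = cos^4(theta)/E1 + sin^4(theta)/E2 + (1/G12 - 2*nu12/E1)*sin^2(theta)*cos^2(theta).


cos^4(75) = 0.004487, sin^4(75) = 0.870513, sin^2(75)*cos^2(75) = 0.0625
1/G12 - 2*nu12/E1 = 1/6 - 2*0.31/151 = 0.162561 GPa^-1
1/Ex = 0.004487/151 + 0.870513/5 + 0.162561*0.0625 = 0.1842923 GPa^-1
Ex = 5.43 GPa

5.43 GPa


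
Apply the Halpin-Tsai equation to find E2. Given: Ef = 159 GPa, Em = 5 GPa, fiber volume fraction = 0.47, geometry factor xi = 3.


eta = (Ef/Em - 1)/(Ef/Em + xi) = (31.8 - 1)/(31.8 + 3) = 0.8851
E2 = Em*(1+xi*eta*Vf)/(1-eta*Vf) = 19.25 GPa

19.25 GPa


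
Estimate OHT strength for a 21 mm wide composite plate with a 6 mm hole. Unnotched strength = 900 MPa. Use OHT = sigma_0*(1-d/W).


OHT = sigma_0*(1-d/W) = 900*(1-6/21) = 642.9 MPa

642.9 MPa


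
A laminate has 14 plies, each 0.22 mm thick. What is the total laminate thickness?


h = n * t_ply = 14 * 0.22 = 3.08 mm

3.08 mm


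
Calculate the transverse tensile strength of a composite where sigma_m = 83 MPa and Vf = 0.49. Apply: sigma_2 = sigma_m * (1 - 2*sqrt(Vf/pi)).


factor = 1 - 2*sqrt(0.49/pi) = 0.2101
sigma_2 = 83 * 0.2101 = 17.44 MPa

17.44 MPa


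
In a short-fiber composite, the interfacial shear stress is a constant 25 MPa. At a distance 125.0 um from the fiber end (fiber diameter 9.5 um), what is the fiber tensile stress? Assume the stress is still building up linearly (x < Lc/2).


Force balance: sigma_f * (pi*d^2/4) = tau * (pi*d) * x  ->  sigma_f = 4 * tau * x / d
sigma_f = 4 * 25 * 125.0 / 9.5 = 1315.8 MPa

1315.8 MPa


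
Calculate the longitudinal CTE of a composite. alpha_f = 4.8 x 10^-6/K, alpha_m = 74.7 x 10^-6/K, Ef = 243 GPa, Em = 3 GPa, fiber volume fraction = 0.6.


E1 = Ef*Vf + Em*(1-Vf) = 147.0
alpha_1 = (alpha_f*Ef*Vf + alpha_m*Em*(1-Vf))/E1 = 5.37 x 10^-6/K

5.37 x 10^-6/K


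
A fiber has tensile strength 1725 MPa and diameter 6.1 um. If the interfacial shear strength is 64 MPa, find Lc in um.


Lc = sigma_f * d / (2 * tau_i) = 1725 * 6.1 / (2 * 64) = 82.2 um

82.2 um


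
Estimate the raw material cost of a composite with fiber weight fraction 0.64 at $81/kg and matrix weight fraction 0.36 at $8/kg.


Cost = cost_f*Wf + cost_m*Wm = 81*0.64 + 8*0.36 = $54.72/kg

$54.72/kg


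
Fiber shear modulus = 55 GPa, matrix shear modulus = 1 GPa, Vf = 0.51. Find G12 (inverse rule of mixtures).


1/G12 = Vf/Gf + (1-Vf)/Gm = 0.51/55 + 0.49/1
G12 = 2.0 GPa

2.0 GPa


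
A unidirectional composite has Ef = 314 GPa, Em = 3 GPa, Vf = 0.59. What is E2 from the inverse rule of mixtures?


1/E2 = Vf/Ef + (1-Vf)/Em = 0.59/314 + 0.41/3
E2 = 7.22 GPa

7.22 GPa


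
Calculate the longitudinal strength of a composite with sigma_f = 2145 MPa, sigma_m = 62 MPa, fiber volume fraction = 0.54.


sigma_1 = sigma_f*Vf + sigma_m*(1-Vf) = 2145*0.54 + 62*0.46 = 1186.8 MPa

1186.8 MPa


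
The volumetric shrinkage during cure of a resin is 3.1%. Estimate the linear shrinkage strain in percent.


Linear shrinkage ≈ vol_shrink/3 = 3.1/3 = 1.033%

1.033%


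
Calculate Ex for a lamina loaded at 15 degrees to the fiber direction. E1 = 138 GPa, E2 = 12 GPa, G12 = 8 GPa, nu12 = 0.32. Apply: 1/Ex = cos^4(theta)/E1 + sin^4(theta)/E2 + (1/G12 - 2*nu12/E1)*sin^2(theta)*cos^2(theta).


cos^4(15) = 0.870513, sin^4(15) = 0.004487, sin^2(15)*cos^2(15) = 0.0625
1/G12 - 2*nu12/E1 = 1/8 - 2*0.32/138 = 0.120362 GPa^-1
1/Ex = 0.870513/138 + 0.004487/12 + 0.120362*0.0625 = 0.0142046 GPa^-1
Ex = 70.4 GPa

70.4 GPa


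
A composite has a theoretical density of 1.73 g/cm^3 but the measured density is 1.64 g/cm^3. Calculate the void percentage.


Void% = (rho_theo - rho_actual)/rho_theo * 100 = (1.73 - 1.64)/1.73 * 100 = 5.2%

5.2%


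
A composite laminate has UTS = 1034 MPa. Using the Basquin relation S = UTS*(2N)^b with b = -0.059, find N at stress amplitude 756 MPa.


N = 0.5 * (S/UTS)^(1/b) = 0.5 * (756/1034)^(1/-0.059) = 100.9331 cycles

100.9331 cycles


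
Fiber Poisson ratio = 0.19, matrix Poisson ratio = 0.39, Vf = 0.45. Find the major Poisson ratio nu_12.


nu_12 = nu_f*Vf + nu_m*(1-Vf) = 0.19*0.45 + 0.39*0.55 = 0.3

0.3


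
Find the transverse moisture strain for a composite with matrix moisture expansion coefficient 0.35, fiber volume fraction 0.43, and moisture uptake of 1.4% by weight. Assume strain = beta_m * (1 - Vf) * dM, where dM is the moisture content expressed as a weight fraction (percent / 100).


dM = 1.4/100 = 0.014
strain = beta_m * (1-Vf) * dM = 0.35 * 0.57 * 0.014 = 0.002793

0.002793


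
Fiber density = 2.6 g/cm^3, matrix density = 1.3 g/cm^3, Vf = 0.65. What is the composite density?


rho_c = rho_f*Vf + rho_m*(1-Vf) = 2.6*0.65 + 1.3*0.35 = 2.145 g/cm^3

2.145 g/cm^3


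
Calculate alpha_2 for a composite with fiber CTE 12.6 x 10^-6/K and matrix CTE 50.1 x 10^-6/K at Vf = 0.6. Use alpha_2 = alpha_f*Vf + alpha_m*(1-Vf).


alpha_2 = alpha_f*Vf + alpha_m*(1-Vf) = 12.6*0.6 + 50.1*0.4 = 27.6 x 10^-6/K

27.6 x 10^-6/K


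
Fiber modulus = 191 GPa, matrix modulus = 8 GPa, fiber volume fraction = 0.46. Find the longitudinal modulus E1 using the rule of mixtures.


E1 = Ef*Vf + Em*(1-Vf) = 191*0.46 + 8*0.54 = 92.18 GPa

92.18 GPa


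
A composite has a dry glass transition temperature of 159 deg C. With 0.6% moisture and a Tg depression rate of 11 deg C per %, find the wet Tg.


Tg_wet = Tg_dry - k*moisture = 159 - 11*0.6 = 152.4 deg C

152.4 deg C


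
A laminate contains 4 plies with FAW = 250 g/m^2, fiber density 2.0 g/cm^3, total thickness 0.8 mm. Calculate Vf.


Vf = n * FAW / (rho_f * h * 1000) = 4 * 250 / (2.0 * 0.8 * 1000) = 0.625

0.625


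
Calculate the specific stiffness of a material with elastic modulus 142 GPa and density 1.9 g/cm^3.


Specific stiffness = E/rho = 142/1.9 = 74.7 GPa/(g/cm^3)

74.7 GPa/(g/cm^3)


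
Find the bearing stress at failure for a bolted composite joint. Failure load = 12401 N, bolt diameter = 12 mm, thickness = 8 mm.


sigma_br = F/(d*h) = 12401/(12*8) = 129.2 MPa

129.2 MPa


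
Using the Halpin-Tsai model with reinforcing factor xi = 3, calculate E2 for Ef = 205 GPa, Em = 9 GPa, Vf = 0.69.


eta = (Ef/Em - 1)/(Ef/Em + xi) = (22.7778 - 1)/(22.7778 + 3) = 0.8448
E2 = Em*(1+xi*eta*Vf)/(1-eta*Vf) = 59.32 GPa

59.32 GPa


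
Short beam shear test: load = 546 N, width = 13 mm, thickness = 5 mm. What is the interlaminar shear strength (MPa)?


ILSS = 3F/(4bh) = 3*546/(4*13*5) = 6.3 MPa

6.3 MPa


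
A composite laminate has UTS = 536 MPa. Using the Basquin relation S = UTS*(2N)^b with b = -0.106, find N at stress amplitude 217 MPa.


N = 0.5 * (S/UTS)^(1/b) = 0.5 * (217/536)^(1/-0.106) = 2533.5804 cycles

2533.5804 cycles


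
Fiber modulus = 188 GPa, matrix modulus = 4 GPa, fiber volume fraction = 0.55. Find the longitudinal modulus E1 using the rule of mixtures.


E1 = Ef*Vf + Em*(1-Vf) = 188*0.55 + 4*0.45 = 105.2 GPa

105.2 GPa


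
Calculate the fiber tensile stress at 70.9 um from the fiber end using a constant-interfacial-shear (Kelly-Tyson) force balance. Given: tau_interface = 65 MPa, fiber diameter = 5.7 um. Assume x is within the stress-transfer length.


Force balance: sigma_f * (pi*d^2/4) = tau * (pi*d) * x  ->  sigma_f = 4 * tau * x / d
sigma_f = 4 * 65 * 70.9 / 5.7 = 3234.0 MPa

3234.0 MPa


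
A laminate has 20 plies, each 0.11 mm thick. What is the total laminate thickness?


h = n * t_ply = 20 * 0.11 = 2.2 mm

2.2 mm


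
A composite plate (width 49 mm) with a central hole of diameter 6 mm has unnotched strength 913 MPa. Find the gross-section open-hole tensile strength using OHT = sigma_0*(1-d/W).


OHT = sigma_0*(1-d/W) = 913*(1-6/49) = 801.2 MPa

801.2 MPa


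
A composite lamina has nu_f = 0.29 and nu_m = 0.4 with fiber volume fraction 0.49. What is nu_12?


nu_12 = nu_f*Vf + nu_m*(1-Vf) = 0.29*0.49 + 0.4*0.51 = 0.3461

0.3461


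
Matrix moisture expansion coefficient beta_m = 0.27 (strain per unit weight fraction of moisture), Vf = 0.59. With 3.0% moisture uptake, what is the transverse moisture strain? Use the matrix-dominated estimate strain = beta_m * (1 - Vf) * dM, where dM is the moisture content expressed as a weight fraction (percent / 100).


dM = 3.0/100 = 0.03
strain = beta_m * (1-Vf) * dM = 0.27 * 0.41 * 0.03 = 0.003321

0.003321


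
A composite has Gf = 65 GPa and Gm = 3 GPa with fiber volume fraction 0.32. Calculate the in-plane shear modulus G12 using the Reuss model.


1/G12 = Vf/Gf + (1-Vf)/Gm = 0.32/65 + 0.68/3
G12 = 4.32 GPa

4.32 GPa


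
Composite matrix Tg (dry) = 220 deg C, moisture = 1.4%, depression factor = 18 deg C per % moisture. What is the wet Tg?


Tg_wet = Tg_dry - k*moisture = 220 - 18*1.4 = 194.8 deg C

194.8 deg C


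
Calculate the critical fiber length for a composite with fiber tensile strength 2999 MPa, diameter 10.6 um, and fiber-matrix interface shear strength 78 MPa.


Lc = sigma_f * d / (2 * tau_i) = 2999 * 10.6 / (2 * 78) = 203.8 um

203.8 um


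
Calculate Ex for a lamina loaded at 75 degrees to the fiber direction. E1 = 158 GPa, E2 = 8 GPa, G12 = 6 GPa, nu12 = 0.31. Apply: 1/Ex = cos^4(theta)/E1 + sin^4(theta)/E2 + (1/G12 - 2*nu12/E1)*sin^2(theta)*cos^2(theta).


cos^4(75) = 0.004487, sin^4(75) = 0.870513, sin^2(75)*cos^2(75) = 0.0625
1/G12 - 2*nu12/E1 = 1/6 - 2*0.31/158 = 0.162743 GPa^-1
1/Ex = 0.004487/158 + 0.870513/8 + 0.162743*0.0625 = 0.1190139 GPa^-1
Ex = 8.4 GPa

8.4 GPa


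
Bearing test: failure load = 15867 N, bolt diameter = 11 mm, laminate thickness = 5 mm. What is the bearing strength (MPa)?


sigma_br = F/(d*h) = 15867/(11*5) = 288.5 MPa

288.5 MPa


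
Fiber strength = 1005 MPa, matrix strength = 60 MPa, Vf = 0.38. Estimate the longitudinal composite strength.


sigma_1 = sigma_f*Vf + sigma_m*(1-Vf) = 1005*0.38 + 60*0.62 = 419.1 MPa

419.1 MPa


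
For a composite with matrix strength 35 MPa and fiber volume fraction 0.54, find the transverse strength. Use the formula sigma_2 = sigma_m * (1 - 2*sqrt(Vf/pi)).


factor = 1 - 2*sqrt(0.54/pi) = 0.1708
sigma_2 = 35 * 0.1708 = 5.98 MPa

5.98 MPa


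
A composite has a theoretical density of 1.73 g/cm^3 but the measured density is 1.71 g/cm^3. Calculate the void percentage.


Void% = (rho_theo - rho_actual)/rho_theo * 100 = (1.73 - 1.71)/1.73 * 100 = 1.16%

1.16%


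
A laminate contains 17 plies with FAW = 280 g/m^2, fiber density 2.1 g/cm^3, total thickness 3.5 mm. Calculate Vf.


Vf = n * FAW / (rho_f * h * 1000) = 17 * 280 / (2.1 * 3.5 * 1000) = 0.6476

0.6476


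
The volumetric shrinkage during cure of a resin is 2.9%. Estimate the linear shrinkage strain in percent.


Linear shrinkage ≈ vol_shrink/3 = 2.9/3 = 0.967%

0.967%


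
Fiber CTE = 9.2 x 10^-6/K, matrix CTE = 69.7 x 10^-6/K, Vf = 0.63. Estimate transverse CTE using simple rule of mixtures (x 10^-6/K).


alpha_2 = alpha_f*Vf + alpha_m*(1-Vf) = 9.2*0.63 + 69.7*0.37 = 31.6 x 10^-6/K

31.6 x 10^-6/K


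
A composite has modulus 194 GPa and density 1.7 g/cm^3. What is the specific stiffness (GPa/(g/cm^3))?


Specific stiffness = E/rho = 194/1.7 = 114.1 GPa/(g/cm^3)

114.1 GPa/(g/cm^3)


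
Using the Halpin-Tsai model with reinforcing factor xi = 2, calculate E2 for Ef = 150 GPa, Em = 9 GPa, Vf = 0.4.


eta = (Ef/Em - 1)/(Ef/Em + xi) = (16.6667 - 1)/(16.6667 + 2) = 0.8393
E2 = Em*(1+xi*eta*Vf)/(1-eta*Vf) = 22.65 GPa

22.65 GPa


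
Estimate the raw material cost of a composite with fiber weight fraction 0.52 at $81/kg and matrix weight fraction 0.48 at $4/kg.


Cost = cost_f*Wf + cost_m*Wm = 81*0.52 + 4*0.48 = $44.04/kg

$44.04/kg


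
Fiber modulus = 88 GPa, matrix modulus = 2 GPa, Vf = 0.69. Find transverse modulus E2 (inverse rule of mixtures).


1/E2 = Vf/Ef + (1-Vf)/Em = 0.69/88 + 0.31/2
E2 = 6.14 GPa

6.14 GPa


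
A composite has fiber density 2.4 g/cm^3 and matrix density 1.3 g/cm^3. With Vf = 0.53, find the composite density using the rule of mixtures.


rho_c = rho_f*Vf + rho_m*(1-Vf) = 2.4*0.53 + 1.3*0.47 = 1.883 g/cm^3

1.883 g/cm^3


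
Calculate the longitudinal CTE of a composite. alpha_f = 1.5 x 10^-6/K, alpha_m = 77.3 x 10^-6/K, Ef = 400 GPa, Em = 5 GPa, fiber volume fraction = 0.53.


E1 = Ef*Vf + Em*(1-Vf) = 214.35
alpha_1 = (alpha_f*Ef*Vf + alpha_m*Em*(1-Vf))/E1 = 2.33 x 10^-6/K

2.33 x 10^-6/K


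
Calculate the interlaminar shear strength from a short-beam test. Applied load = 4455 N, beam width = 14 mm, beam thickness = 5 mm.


ILSS = 3F/(4bh) = 3*4455/(4*14*5) = 47.73 MPa

47.73 MPa


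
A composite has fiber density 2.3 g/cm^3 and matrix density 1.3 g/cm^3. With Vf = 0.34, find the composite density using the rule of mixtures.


rho_c = rho_f*Vf + rho_m*(1-Vf) = 2.3*0.34 + 1.3*0.66 = 1.64 g/cm^3

1.64 g/cm^3


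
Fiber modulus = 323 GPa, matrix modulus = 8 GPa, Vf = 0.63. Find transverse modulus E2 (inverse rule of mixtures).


1/E2 = Vf/Ef + (1-Vf)/Em = 0.63/323 + 0.37/8
E2 = 20.75 GPa

20.75 GPa


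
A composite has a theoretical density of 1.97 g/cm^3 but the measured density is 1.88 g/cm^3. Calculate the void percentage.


Void% = (rho_theo - rho_actual)/rho_theo * 100 = (1.97 - 1.88)/1.97 * 100 = 4.57%

4.57%


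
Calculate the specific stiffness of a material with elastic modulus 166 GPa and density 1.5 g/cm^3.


Specific stiffness = E/rho = 166/1.5 = 110.7 GPa/(g/cm^3)

110.7 GPa/(g/cm^3)


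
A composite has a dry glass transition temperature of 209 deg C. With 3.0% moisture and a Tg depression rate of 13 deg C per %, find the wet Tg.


Tg_wet = Tg_dry - k*moisture = 209 - 13*3.0 = 170.0 deg C

170.0 deg C


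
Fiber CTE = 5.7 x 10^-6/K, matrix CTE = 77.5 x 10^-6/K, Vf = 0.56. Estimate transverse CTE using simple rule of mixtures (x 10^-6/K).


alpha_2 = alpha_f*Vf + alpha_m*(1-Vf) = 5.7*0.56 + 77.5*0.44 = 37.3 x 10^-6/K

37.3 x 10^-6/K


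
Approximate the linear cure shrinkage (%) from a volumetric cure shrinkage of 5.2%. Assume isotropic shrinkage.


Linear shrinkage ≈ vol_shrink/3 = 5.2/3 = 1.733%

1.733%


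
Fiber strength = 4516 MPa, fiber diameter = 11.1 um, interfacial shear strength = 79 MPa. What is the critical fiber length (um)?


Lc = sigma_f * d / (2 * tau_i) = 4516 * 11.1 / (2 * 79) = 317.3 um

317.3 um


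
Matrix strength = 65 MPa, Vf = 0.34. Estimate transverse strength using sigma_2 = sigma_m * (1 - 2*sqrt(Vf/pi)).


factor = 1 - 2*sqrt(0.34/pi) = 0.342
sigma_2 = 65 * 0.342 = 22.23 MPa

22.23 MPa


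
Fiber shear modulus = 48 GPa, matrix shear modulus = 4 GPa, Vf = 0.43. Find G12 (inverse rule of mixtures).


1/G12 = Vf/Gf + (1-Vf)/Gm = 0.43/48 + 0.57/4
G12 = 6.6 GPa

6.6 GPa


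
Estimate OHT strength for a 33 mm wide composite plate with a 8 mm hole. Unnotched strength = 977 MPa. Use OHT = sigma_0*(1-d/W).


OHT = sigma_0*(1-d/W) = 977*(1-8/33) = 740.2 MPa

740.2 MPa


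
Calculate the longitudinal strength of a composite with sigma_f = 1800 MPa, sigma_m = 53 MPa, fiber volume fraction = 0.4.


sigma_1 = sigma_f*Vf + sigma_m*(1-Vf) = 1800*0.4 + 53*0.6 = 751.8 MPa

751.8 MPa


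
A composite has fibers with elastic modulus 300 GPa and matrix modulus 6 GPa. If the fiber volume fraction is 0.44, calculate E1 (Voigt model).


E1 = Ef*Vf + Em*(1-Vf) = 300*0.44 + 6*0.56 = 135.36 GPa

135.36 GPa


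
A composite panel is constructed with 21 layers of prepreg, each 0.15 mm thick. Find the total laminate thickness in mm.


h = n * t_ply = 21 * 0.15 = 3.15 mm

3.15 mm


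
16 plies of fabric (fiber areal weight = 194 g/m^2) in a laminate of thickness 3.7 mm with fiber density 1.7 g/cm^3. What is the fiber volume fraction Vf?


Vf = n * FAW / (rho_f * h * 1000) = 16 * 194 / (1.7 * 3.7 * 1000) = 0.4935

0.4935


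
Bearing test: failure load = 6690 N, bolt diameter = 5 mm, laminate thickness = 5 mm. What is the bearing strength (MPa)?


sigma_br = F/(d*h) = 6690/(5*5) = 267.6 MPa

267.6 MPa


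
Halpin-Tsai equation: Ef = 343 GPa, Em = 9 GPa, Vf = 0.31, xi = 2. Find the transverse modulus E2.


eta = (Ef/Em - 1)/(Ef/Em + xi) = (38.1111 - 1)/(38.1111 + 2) = 0.9252
E2 = Em*(1+xi*eta*Vf)/(1-eta*Vf) = 19.86 GPa

19.86 GPa


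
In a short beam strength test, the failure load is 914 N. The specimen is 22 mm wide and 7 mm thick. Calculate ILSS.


ILSS = 3F/(4bh) = 3*914/(4*22*7) = 4.45 MPa

4.45 MPa


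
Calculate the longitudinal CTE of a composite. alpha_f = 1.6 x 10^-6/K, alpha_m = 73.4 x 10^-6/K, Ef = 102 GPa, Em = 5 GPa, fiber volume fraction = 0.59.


E1 = Ef*Vf + Em*(1-Vf) = 62.23
alpha_1 = (alpha_f*Ef*Vf + alpha_m*Em*(1-Vf))/E1 = 3.97 x 10^-6/K

3.97 x 10^-6/K


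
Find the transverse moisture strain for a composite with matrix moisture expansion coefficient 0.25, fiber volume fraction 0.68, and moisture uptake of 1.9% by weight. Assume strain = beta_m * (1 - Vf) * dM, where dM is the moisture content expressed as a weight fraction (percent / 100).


dM = 1.9/100 = 0.019
strain = beta_m * (1-Vf) * dM = 0.25 * 0.32 * 0.019 = 0.00152

0.00152


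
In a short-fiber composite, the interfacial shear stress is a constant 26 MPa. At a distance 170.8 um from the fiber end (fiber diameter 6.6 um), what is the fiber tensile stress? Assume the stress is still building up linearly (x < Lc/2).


Force balance: sigma_f * (pi*d^2/4) = tau * (pi*d) * x  ->  sigma_f = 4 * tau * x / d
sigma_f = 4 * 26 * 170.8 / 6.6 = 2691.4 MPa

2691.4 MPa


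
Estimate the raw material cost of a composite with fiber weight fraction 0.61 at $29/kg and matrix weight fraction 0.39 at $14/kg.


Cost = cost_f*Wf + cost_m*Wm = 29*0.61 + 14*0.39 = $23.15/kg

$23.15/kg


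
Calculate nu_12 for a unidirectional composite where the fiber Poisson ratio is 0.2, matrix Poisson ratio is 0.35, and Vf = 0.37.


nu_12 = nu_f*Vf + nu_m*(1-Vf) = 0.2*0.37 + 0.35*0.63 = 0.2945

0.2945


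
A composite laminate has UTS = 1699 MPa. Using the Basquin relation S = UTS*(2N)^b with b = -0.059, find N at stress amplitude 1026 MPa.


N = 0.5 * (S/UTS)^(1/b) = 0.5 * (1026/1699)^(1/-0.059) = 2579.9684 cycles

2579.9684 cycles


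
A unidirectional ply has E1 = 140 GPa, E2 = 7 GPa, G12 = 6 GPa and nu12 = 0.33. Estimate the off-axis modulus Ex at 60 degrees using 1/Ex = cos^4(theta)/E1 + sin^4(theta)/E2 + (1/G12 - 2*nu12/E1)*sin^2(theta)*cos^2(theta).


cos^4(60) = 0.0625, sin^4(60) = 0.5625, sin^2(60)*cos^2(60) = 0.1875
1/G12 - 2*nu12/E1 = 1/6 - 2*0.33/140 = 0.161952 GPa^-1
1/Ex = 0.0625/140 + 0.5625/7 + 0.161952*0.1875 = 0.1111696 GPa^-1
Ex = 9.0 GPa

9.0 GPa


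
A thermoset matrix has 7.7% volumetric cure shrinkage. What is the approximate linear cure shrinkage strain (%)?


Linear shrinkage ≈ vol_shrink/3 = 7.7/3 = 2.567%

2.567%


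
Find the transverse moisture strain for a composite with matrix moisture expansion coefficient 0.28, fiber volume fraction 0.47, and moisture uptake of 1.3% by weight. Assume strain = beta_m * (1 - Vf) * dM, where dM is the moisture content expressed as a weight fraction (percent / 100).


dM = 1.3/100 = 0.013
strain = beta_m * (1-Vf) * dM = 0.28 * 0.53 * 0.013 = 0.0019292

0.0019292


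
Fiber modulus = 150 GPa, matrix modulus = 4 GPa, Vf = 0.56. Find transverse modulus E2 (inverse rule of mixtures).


1/E2 = Vf/Ef + (1-Vf)/Em = 0.56/150 + 0.44/4
E2 = 8.79 GPa

8.79 GPa


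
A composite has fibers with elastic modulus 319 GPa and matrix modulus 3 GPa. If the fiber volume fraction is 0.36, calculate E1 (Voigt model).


E1 = Ef*Vf + Em*(1-Vf) = 319*0.36 + 3*0.64 = 116.76 GPa

116.76 GPa


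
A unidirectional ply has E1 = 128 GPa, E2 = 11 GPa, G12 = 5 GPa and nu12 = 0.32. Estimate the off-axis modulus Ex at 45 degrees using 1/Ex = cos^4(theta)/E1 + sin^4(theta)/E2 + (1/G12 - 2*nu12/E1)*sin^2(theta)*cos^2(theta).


cos^4(45) = 0.25, sin^4(45) = 0.25, sin^2(45)*cos^2(45) = 0.25
1/G12 - 2*nu12/E1 = 1/5 - 2*0.32/128 = 0.195 GPa^-1
1/Ex = 0.25/128 + 0.25/11 + 0.195*0.25 = 0.0734304 GPa^-1
Ex = 13.62 GPa

13.62 GPa


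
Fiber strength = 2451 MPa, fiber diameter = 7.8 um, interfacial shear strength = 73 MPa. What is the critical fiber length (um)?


Lc = sigma_f * d / (2 * tau_i) = 2451 * 7.8 / (2 * 73) = 130.9 um

130.9 um


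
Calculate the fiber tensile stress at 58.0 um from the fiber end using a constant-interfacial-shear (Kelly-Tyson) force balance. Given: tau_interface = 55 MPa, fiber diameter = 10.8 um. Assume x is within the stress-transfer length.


Force balance: sigma_f * (pi*d^2/4) = tau * (pi*d) * x  ->  sigma_f = 4 * tau * x / d
sigma_f = 4 * 55 * 58.0 / 10.8 = 1181.5 MPa

1181.5 MPa


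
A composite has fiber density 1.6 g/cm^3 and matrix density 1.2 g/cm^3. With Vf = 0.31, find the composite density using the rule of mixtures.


rho_c = rho_f*Vf + rho_m*(1-Vf) = 1.6*0.31 + 1.2*0.69 = 1.324 g/cm^3

1.324 g/cm^3


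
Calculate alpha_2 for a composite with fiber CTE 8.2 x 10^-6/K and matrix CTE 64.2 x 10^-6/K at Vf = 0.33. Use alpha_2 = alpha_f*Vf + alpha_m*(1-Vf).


alpha_2 = alpha_f*Vf + alpha_m*(1-Vf) = 8.2*0.33 + 64.2*0.67 = 45.7 x 10^-6/K

45.7 x 10^-6/K


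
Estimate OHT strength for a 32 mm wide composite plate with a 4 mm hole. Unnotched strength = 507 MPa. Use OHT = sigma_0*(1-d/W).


OHT = sigma_0*(1-d/W) = 507*(1-4/32) = 443.6 MPa

443.6 MPa


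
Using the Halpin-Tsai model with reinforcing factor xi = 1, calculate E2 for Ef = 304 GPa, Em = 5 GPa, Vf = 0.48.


eta = (Ef/Em - 1)/(Ef/Em + xi) = (60.8 - 1)/(60.8 + 1) = 0.9676
E2 = Em*(1+xi*eta*Vf)/(1-eta*Vf) = 13.67 GPa

13.67 GPa


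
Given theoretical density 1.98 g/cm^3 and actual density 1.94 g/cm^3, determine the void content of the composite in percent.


Void% = (rho_theo - rho_actual)/rho_theo * 100 = (1.98 - 1.94)/1.98 * 100 = 2.02%

2.02%


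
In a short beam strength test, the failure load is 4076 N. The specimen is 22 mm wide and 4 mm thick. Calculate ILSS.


ILSS = 3F/(4bh) = 3*4076/(4*22*4) = 34.74 MPa

34.74 MPa


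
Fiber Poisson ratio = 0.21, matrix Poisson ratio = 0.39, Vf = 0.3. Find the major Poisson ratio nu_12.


nu_12 = nu_f*Vf + nu_m*(1-Vf) = 0.21*0.3 + 0.39*0.7 = 0.336

0.336


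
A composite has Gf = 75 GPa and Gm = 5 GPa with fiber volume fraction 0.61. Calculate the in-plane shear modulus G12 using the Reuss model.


1/G12 = Vf/Gf + (1-Vf)/Gm = 0.61/75 + 0.39/5
G12 = 11.61 GPa

11.61 GPa


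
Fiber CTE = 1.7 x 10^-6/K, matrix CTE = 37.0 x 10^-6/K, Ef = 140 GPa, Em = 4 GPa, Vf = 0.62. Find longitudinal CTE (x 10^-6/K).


E1 = Ef*Vf + Em*(1-Vf) = 88.32
alpha_1 = (alpha_f*Ef*Vf + alpha_m*Em*(1-Vf))/E1 = 2.31 x 10^-6/K

2.31 x 10^-6/K


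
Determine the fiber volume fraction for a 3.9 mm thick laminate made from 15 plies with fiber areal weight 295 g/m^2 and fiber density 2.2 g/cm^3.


Vf = n * FAW / (rho_f * h * 1000) = 15 * 295 / (2.2 * 3.9 * 1000) = 0.5157

0.5157


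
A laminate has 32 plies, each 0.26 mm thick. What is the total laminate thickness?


h = n * t_ply = 32 * 0.26 = 8.32 mm

8.32 mm


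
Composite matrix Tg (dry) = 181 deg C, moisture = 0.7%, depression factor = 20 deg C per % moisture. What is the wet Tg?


Tg_wet = Tg_dry - k*moisture = 181 - 20*0.7 = 167.0 deg C

167.0 deg C


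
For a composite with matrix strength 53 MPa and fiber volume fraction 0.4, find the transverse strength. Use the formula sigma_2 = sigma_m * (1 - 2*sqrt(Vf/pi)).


factor = 1 - 2*sqrt(0.4/pi) = 0.2864
sigma_2 = 53 * 0.2864 = 15.18 MPa

15.18 MPa


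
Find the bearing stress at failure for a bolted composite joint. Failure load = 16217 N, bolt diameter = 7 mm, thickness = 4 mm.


sigma_br = F/(d*h) = 16217/(7*4) = 579.2 MPa

579.2 MPa


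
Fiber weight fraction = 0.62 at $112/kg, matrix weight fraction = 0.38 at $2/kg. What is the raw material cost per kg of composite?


Cost = cost_f*Wf + cost_m*Wm = 112*0.62 + 2*0.38 = $70.2/kg

$70.2/kg


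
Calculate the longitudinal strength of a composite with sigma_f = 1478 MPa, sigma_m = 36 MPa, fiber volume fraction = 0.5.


sigma_1 = sigma_f*Vf + sigma_m*(1-Vf) = 1478*0.5 + 36*0.5 = 757.0 MPa

757.0 MPa


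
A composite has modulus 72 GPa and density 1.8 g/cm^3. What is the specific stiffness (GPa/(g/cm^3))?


Specific stiffness = E/rho = 72/1.8 = 40.0 GPa/(g/cm^3)

40.0 GPa/(g/cm^3)


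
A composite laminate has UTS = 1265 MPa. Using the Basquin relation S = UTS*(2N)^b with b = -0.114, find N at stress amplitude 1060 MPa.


N = 0.5 * (S/UTS)^(1/b) = 0.5 * (1060/1265)^(1/-0.114) = 2.3579 cycles

2.3579 cycles


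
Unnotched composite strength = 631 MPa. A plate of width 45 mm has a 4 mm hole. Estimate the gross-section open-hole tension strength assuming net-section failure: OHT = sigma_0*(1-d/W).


OHT = sigma_0*(1-d/W) = 631*(1-4/45) = 574.9 MPa

574.9 MPa


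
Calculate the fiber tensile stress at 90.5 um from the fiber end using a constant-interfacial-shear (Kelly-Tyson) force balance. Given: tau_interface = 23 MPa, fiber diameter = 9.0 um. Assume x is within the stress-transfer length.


Force balance: sigma_f * (pi*d^2/4) = tau * (pi*d) * x  ->  sigma_f = 4 * tau * x / d
sigma_f = 4 * 23 * 90.5 / 9.0 = 925.1 MPa

925.1 MPa


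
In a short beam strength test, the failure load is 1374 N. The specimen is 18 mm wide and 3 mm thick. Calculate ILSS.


ILSS = 3F/(4bh) = 3*1374/(4*18*3) = 19.08 MPa

19.08 MPa


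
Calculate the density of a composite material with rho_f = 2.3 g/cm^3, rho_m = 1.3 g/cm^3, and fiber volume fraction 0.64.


rho_c = rho_f*Vf + rho_m*(1-Vf) = 2.3*0.64 + 1.3*0.36 = 1.94 g/cm^3

1.94 g/cm^3


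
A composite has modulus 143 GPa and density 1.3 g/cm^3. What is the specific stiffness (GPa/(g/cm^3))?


Specific stiffness = E/rho = 143/1.3 = 110.0 GPa/(g/cm^3)

110.0 GPa/(g/cm^3)


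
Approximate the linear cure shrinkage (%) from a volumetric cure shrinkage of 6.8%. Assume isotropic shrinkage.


Linear shrinkage ≈ vol_shrink/3 = 6.8/3 = 2.267%

2.267%


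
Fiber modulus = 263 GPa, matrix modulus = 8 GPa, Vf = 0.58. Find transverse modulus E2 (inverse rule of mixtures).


1/E2 = Vf/Ef + (1-Vf)/Em = 0.58/263 + 0.42/8
E2 = 18.28 GPa

18.28 GPa


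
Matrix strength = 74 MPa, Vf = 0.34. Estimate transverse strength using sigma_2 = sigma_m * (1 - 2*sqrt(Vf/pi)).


factor = 1 - 2*sqrt(0.34/pi) = 0.342
sigma_2 = 74 * 0.342 = 25.31 MPa

25.31 MPa


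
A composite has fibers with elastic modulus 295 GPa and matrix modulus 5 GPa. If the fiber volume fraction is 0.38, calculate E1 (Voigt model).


E1 = Ef*Vf + Em*(1-Vf) = 295*0.38 + 5*0.62 = 115.2 GPa

115.2 GPa


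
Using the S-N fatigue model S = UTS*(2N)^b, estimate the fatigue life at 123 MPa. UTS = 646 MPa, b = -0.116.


N = 0.5 * (S/UTS)^(1/b) = 0.5 * (123/646)^(1/-0.116) = 810380.5825 cycles

810380.5825 cycles
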